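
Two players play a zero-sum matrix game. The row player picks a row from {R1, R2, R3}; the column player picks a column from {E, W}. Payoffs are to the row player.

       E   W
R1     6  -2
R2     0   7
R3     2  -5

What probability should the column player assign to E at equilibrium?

3/5

Row minima: R1 → -2, R2 → 0, R3 → -5; maximin = 0.
Column maxima: E → 6, W → 7; minimax = 6.
0 ≠ 6, so there is no saddle point; optimal play is mixed.
R3 is strictly dominated by R1, so the row player never plays it.
On the remaining 2×2 (R1, R2 vs E, W):
Let the row player play R1 with probability p. Expected payoff against E: 6p + 0(1−p) = 6p; against W: (-2)p + 7(1−p) = −9p + 7.
Setting these equal: 6p = −9p + 7 ⇒ 15p = 7 ⇒ p = 7/15, and the value is (6)·(7/15) = 14/5.
For the column player: with q = P(E), equating R1's and R2's payoffs gives 8q − 2 = −7q + 7 ⇒ q = 3/5.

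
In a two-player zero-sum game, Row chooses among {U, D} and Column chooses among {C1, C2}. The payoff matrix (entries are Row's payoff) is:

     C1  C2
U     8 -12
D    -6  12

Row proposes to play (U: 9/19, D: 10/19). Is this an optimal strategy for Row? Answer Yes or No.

Yes

Against C1 this mix gives (9/19)·8 + (10/19)·(-6) = 12/19.
Against C2 this mix gives (9/19)·(-12) + (10/19)·12 = 12/19.
All of Column's active replies (C1, C2) yield 12/19, and no column does worse for Row. The mix makes Column indifferent and guarantees 12/19, so it is optimal.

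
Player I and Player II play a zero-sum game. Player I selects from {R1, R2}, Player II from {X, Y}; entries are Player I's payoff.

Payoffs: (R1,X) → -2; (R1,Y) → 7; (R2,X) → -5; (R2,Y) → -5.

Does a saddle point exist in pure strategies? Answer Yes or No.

Row minima: R1 → -2, R2 → -5; maximin = -2.
Column maxima: X → -2, Y → 7; minimax = -2.
maximin = minimax = -2, so a saddle point exists.

Yes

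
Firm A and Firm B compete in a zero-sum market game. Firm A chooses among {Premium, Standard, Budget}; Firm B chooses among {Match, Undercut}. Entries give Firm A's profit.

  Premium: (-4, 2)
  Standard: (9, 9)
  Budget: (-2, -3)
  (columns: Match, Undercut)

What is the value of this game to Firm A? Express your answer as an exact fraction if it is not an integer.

9

Row minima: Premium → -4, Standard → 9, Budget → -3; maximin = 9.
Column maxima: Match → 9, Undercut → 9; minimax = 9.
Since maximin = minimax = 9, there is a saddle point and the value is 9.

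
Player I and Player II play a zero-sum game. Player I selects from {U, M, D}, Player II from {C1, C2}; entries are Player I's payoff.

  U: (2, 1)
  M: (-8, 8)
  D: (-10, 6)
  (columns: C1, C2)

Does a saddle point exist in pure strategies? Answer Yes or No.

No

Row minima: U → 1, M → -8, D → -10; maximin = 1.
Column maxima: C1 → 2, C2 → 8; minimax = 2.
1 ≠ 2, so no pure-strategy equilibrium exists.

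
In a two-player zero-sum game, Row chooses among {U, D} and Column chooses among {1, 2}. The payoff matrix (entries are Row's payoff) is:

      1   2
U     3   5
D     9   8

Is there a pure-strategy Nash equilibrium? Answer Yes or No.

Yes

Row minima: U → 3, D → 8; maximin = 8.
Column maxima: 1 → 9, 2 → 8; minimax = 8.
maximin = minimax = 8, so a saddle point exists.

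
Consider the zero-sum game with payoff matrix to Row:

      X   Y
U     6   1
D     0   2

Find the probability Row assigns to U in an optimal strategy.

Row minima: U → 1, D → 0; maximin = 1.
Column maxima: X → 6, Y → 2; minimax = 2.
1 ≠ 2, so there is no saddle point; optimal play is mixed.
Let Row play U with probability p. Expected payoff against X: 6p + 0(1−p) = 6p; against Y: 1p + 2(1−p) = −p + 2.
Setting these equal: 6p = −p + 2 ⇒ 7p = 2 ⇒ p = 2/7, and the value is (6)·(2/7) = 12/7.
For Column: with q = P(X), equating U's and D's payoffs gives 5q + 1 = −2q + 2 ⇒ q = 1/7.

2/7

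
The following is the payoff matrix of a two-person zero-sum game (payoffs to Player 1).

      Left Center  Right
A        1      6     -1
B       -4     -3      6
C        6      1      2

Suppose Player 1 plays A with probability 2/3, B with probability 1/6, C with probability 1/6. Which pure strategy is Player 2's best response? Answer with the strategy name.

If Player 2 plays Left, Player 1's expected payoff is (2/3)·1 + (1/6)·(-4) + (1/6)·6 = 1.
If Player 2 plays Center, Player 1's expected payoff is (2/3)·6 + (1/6)·(-3) + (1/6)·1 = 11/3.
If Player 2 plays Right, Player 1's expected payoff is (2/3)·(-1) + (1/6)·6 + (1/6)·2 = 2/3.
Player 2 minimizes Player 1's payoff; the smallest is 2/3, so the best response is Right.

Right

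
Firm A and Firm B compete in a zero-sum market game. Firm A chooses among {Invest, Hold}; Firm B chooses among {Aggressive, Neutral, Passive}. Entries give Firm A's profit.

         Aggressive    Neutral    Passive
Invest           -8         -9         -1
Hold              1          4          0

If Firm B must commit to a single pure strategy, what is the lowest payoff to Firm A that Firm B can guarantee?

0

Column maxima: Aggressive → 1, Neutral → 4, Passive → 0.
The smallest of these is 0.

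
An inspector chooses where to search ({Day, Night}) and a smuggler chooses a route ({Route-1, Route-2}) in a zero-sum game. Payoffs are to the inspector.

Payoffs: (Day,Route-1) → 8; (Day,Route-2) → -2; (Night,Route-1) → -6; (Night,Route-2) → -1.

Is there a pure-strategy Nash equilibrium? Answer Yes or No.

No

Row minima: Day → -2, Night → -6; maximin = -2.
Column maxima: Route-1 → 8, Route-2 → -1; minimax = -1.
-2 ≠ -1, so no pure-strategy equilibrium exists.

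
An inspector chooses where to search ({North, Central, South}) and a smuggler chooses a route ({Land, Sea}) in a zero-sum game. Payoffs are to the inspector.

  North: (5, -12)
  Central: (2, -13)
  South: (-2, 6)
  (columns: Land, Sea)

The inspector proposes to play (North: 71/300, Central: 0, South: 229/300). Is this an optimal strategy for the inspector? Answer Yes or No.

No

Against Land this mix gives (71/300)·5 + (229/300)·(-2) = -103/300.
Against Sea this mix gives (71/300)·(-12) + (229/300)·6 = 87/50.
The smuggler will play Land, holding the inspector to -103/300. Shifting weight toward the row that does better against Land would raise this floor (the equalizing mix achieves 6/25 against both Land and Sea), so the proposed strategy is not optimal.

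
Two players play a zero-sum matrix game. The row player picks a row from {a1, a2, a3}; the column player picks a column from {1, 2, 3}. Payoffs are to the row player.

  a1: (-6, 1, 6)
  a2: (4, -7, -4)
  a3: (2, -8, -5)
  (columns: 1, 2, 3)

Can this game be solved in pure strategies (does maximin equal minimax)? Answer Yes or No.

Row minima: a1 → -6, a2 → -7, a3 → -8; maximin = -6.
Column maxima: 1 → 4, 2 → 1, 3 → 6; minimax = 1.
-6 ≠ 1, so no pure-strategy equilibrium exists.

No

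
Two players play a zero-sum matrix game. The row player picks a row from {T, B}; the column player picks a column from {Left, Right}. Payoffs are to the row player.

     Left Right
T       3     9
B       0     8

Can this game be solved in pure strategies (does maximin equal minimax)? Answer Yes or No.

Row minima: T → 3, B → 0; maximin = 3.
Column maxima: Left → 3, Right → 9; minimax = 3.
maximin = minimax = 3, so a saddle point exists.

Yes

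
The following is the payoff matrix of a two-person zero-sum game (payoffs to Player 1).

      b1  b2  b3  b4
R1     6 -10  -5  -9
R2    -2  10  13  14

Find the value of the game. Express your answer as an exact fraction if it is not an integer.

Row minima: R1 → -10, R2 → -2; maximin = -2.
Column maxima: b1 → 6, b2 → 10, b3 → 13, b4 → 14; minimax = 6.
-2 ≠ 6, so there is no saddle point; optimal play is mixed.
b3 is strictly dominated by b2 (it gives Player 1 strictly more in every row), so Player 2 never plays it.
b4 is strictly dominated by b2 (it gives Player 1 strictly more in every row), so Player 2 never plays it.
On the remaining 2×2 (R1, R2 vs b1, b2):
Let Player 1 play R1 with probability p. Expected payoff against b1: 6p + (-2)(1−p) = 8p − 2; against b2: (-10)p + 10(1−p) = −20p + 10.
Setting these equal: 8p − 2 = −20p + 10 ⇒ 28p = 12 ⇒ p = 3/7, and the value is (8)·(3/7) − 2 = 10/7.
For Player 2: with q = P(b1), equating R1's and R2's payoffs gives 16q − 10 = −12q + 10 ⇒ q = 5/7.

10/7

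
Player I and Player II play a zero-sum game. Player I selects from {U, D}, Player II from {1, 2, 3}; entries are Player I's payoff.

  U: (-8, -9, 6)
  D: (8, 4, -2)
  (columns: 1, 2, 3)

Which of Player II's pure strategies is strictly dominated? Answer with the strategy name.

2 holds Player I's payoff strictly below 1 in every row: -9 < -8, 4 < 8.
So 1 is strictly dominated for Player II.

1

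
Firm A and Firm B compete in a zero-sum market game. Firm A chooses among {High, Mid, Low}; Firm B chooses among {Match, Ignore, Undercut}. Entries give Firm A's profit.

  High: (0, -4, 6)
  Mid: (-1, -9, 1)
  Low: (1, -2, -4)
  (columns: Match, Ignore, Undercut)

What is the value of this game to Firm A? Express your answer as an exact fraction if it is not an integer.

-7/3

Row minima: High → -4, Mid → -9, Low → -4; maximin = -4.
Column maxima: Match → 1, Ignore → -2, Undercut → 6; minimax = -2.
-4 ≠ -2, so there is no saddle point; optimal play is mixed.
Mid is strictly dominated by High, so Firm A never plays it.
Match is strictly dominated by Ignore (it gives Firm A strictly more in every row), so Firm B never plays it.
On the remaining 2×2 (High, Low vs Ignore, Undercut):
Let Firm A play High with probability p. Expected payoff against Ignore: (-4)p + (-2)(1−p) = −2p − 2; against Undercut: 6p + (-4)(1−p) = 10p − 4.
Setting these equal: −2p − 2 = 10p − 4 ⇒ −12p = -2 ⇒ p = 1/6, and the value is (-2)·(1/6) − 2 = -7/3.
For Firm B: with q = P(Ignore), equating High's and Low's payoffs gives −10q + 6 = 2q − 4 ⇒ q = 5/6.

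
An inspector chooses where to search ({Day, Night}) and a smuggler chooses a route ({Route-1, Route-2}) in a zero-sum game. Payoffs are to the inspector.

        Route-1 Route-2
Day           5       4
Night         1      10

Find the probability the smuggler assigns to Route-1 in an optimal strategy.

Row minima: Day → 4, Night → 1; maximin = 4.
Column maxima: Route-1 → 5, Route-2 → 10; minimax = 5.
4 ≠ 5, so there is no saddle point; optimal play is mixed.
Let the inspector play Day with probability p. Expected payoff against Route-1: 5p + 1(1−p) = 4p + 1; against Route-2: 4p + 10(1−p) = −6p + 10.
Setting these equal: 4p + 1 = −6p + 10 ⇒ 10p = 9 ⇒ p = 9/10, and the value is (4)·(9/10) + 1 = 23/5.
For the smuggler: with q = P(Route-1), equating Day's and Night's payoffs gives q + 4 = −9q + 10 ⇒ q = 3/5.

3/5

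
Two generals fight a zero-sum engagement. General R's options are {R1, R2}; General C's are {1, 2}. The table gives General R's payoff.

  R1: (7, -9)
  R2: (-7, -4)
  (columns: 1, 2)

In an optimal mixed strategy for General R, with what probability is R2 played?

Row minima: R1 → -9, R2 → -7; maximin = -7.
Column maxima: 1 → 7, 2 → -4; minimax = -4.
-7 ≠ -4, so there is no saddle point; optimal play is mixed.
Let General R play R1 with probability p. Expected payoff against 1: 7p + (-7)(1−p) = 14p − 7; against 2: (-9)p + (-4)(1−p) = −5p − 4.
Setting these equal: 14p − 7 = −5p − 4 ⇒ 19p = 3 ⇒ p = 3/19, and the value is (14)·(3/19) − 7 = -91/19.
For General C: with q = P(1), equating R1's and R2's payoffs gives 16q − 9 = −3q − 4 ⇒ q = 5/19.

16/19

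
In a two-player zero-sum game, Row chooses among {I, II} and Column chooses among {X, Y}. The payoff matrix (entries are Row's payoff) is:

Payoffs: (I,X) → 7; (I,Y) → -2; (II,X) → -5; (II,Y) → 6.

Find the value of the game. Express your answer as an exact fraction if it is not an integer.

Row minima: I → -2, II → -5; maximin = -2.
Column maxima: X → 7, Y → 6; minimax = 6.
-2 ≠ 6, so there is no saddle point; optimal play is mixed.
Let Row play I with probability p. Expected payoff against X: 7p + (-5)(1−p) = 12p − 5; against Y: (-2)p + 6(1−p) = −8p + 6.
Setting these equal: 12p − 5 = −8p + 6 ⇒ 20p = 11 ⇒ p = 11/20, and the value is (12)·(11/20) − 5 = 8/5.
For Column: with q = P(X), equating I's and II's payoffs gives 9q − 2 = −11q + 6 ⇒ q = 2/5.

8/5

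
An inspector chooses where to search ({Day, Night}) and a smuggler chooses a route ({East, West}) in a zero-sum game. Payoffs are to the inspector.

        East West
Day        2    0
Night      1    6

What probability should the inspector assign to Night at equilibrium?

Row minima: Day → 0, Night → 1; maximin = 1.
Column maxima: East → 2, West → 6; minimax = 2.
1 ≠ 2, so there is no saddle point; optimal play is mixed.
Let the inspector play Day with probability p. Expected payoff against East: 2p + 1(1−p) = p + 1; against West: 0p + 6(1−p) = −6p + 6.
Setting these equal: p + 1 = −6p + 6 ⇒ 7p = 5 ⇒ p = 5/7, and the value is (1)·(5/7) + 1 = 12/7.
For the smuggler: with q = P(East), equating Day's and Night's payoffs gives 2q = −5q + 6 ⇒ q = 6/7.

2/7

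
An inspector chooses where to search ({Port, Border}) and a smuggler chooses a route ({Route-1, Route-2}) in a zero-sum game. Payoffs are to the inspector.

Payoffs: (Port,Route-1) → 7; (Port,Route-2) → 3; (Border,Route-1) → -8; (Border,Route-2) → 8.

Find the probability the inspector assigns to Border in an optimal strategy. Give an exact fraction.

1/5

Row minima: Port → 3, Border → -8; maximin = 3.
Column maxima: Route-1 → 7, Route-2 → 8; minimax = 7.
3 ≠ 7, so there is no saddle point; optimal play is mixed.
Let the inspector play Port with probability p. Expected payoff against Route-1: 7p + (-8)(1−p) = 15p − 8; against Route-2: 3p + 8(1−p) = −5p + 8.
Setting these equal: 15p − 8 = −5p + 8 ⇒ 20p = 16 ⇒ p = 4/5, and the value is (15)·(4/5) − 8 = 4.
For the smuggler: with q = P(Route-1), equating Port's and Border's payoffs gives 4q + 3 = −16q + 8 ⇒ q = 1/4.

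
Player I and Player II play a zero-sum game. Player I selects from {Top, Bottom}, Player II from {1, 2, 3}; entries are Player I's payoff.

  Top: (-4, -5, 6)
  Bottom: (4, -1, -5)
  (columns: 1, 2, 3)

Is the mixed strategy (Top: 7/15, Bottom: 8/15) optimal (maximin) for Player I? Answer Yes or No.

Against 1 this mix gives (7/15)·(-4) + (8/15)·4 = 4/15.
Against 2 this mix gives (7/15)·(-5) + (8/15)·(-1) = -43/15.
Against 3 this mix gives (7/15)·6 + (8/15)·(-5) = 2/15.
Player II will play 2, holding Player I to -43/15. Shifting weight toward the row that does better against 2 would raise this floor (the equalizing mix achieves -31/15 against both 2 and 3), so the proposed strategy is not optimal.

No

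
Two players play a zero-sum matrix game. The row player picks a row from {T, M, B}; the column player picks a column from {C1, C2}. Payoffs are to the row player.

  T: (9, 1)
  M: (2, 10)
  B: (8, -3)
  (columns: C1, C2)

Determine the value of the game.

Row minima: T → 1, M → 2, B → -3; maximin = 2.
Column maxima: C1 → 9, C2 → 10; minimax = 9.
2 ≠ 9, so there is no saddle point; optimal play is mixed.
B is strictly dominated by T, so the row player never plays it.
On the remaining 2×2 (T, M vs C1, C2):
Let the row player play T with probability p. Expected payoff against C1: 9p + 2(1−p) = 7p + 2; against C2: 1p + 10(1−p) = −9p + 10.
Setting these equal: 7p + 2 = −9p + 10 ⇒ 16p = 8 ⇒ p = 1/2, and the value is (7)·(1/2) + 2 = 11/2.
For the column player: with q = P(C1), equating T's and M's payoffs gives 8q + 1 = −8q + 10 ⇒ q = 9/16.

11/2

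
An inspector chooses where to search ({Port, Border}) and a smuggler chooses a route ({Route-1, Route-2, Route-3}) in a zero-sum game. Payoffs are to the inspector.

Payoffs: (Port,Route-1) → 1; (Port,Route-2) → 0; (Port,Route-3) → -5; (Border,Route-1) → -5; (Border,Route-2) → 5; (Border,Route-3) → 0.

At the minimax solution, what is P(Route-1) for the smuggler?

Row minima: Port → -5, Border → -5; maximin = -5.
Column maxima: Route-1 → 1, Route-2 → 5, Route-3 → 0; minimax = 0.
-5 ≠ 0, so there is no saddle point; optimal play is mixed.
Route-2 is strictly dominated by Route-3 (it gives the inspector strictly more in every row), so the smuggler never plays it.
On the remaining 2×2 (Port, Border vs Route-1, Route-3):
Let the inspector play Port with probability p. Expected payoff against Route-1: 1p + (-5)(1−p) = 6p − 5; against Route-3: (-5)p + 0(1−p) = −5p.
Setting these equal: 6p − 5 = −5p ⇒ 11p = 5 ⇒ p = 5/11, and the value is (6)·(5/11) − 5 = -25/11.
For the smuggler: with q = P(Route-1), equating Port's and Border's payoffs gives 6q − 5 = −5q ⇒ q = 5/11.

5/11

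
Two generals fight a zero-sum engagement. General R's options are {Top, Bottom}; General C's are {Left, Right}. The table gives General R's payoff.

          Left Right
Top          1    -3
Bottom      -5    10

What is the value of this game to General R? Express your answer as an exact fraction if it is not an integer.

-5/19

Row minima: Top → -3, Bottom → -5; maximin = -3.
Column maxima: Left → 1, Right → 10; minimax = 1.
-3 ≠ 1, so there is no saddle point; optimal play is mixed.
Let General R play Top with probability p. Expected payoff against Left: 1p + (-5)(1−p) = 6p − 5; against Right: (-3)p + 10(1−p) = −13p + 10.
Setting these equal: 6p − 5 = −13p + 10 ⇒ 19p = 15 ⇒ p = 15/19, and the value is (6)·(15/19) − 5 = -5/19.
For General C: with q = P(Left), equating Top's and Bottom's payoffs gives 4q − 3 = −15q + 10 ⇒ q = 13/19.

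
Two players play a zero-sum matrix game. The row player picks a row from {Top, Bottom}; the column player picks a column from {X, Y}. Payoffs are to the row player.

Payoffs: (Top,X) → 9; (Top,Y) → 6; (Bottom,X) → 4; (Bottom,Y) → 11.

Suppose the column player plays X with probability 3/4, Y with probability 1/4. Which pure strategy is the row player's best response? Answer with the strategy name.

Top

Expected payoff of Top: (3/4)·9 + (1/4)·6 = 33/4.
Expected payoff of Bottom: (3/4)·4 + (1/4)·11 = 23/4.
The largest is 33/4, so the row player's best response is Top.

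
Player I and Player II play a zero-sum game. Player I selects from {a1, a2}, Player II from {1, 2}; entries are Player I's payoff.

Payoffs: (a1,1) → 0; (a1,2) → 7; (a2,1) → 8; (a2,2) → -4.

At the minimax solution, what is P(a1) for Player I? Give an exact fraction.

12/19

Row minima: a1 → 0, a2 → -4; maximin = 0.
Column maxima: 1 → 8, 2 → 7; minimax = 7.
0 ≠ 7, so there is no saddle point; optimal play is mixed.
Let Player I play a1 with probability p. Expected payoff against 1: 0p + 8(1−p) = −8p + 8; against 2: 7p + (-4)(1−p) = 11p − 4.
Setting these equal: −8p + 8 = 11p − 4 ⇒ −19p = -12 ⇒ p = 12/19, and the value is (-8)·(12/19) + 8 = 56/19.
For Player II: with q = P(1), equating a1's and a2's payoffs gives −7q + 7 = 12q − 4 ⇒ q = 11/19.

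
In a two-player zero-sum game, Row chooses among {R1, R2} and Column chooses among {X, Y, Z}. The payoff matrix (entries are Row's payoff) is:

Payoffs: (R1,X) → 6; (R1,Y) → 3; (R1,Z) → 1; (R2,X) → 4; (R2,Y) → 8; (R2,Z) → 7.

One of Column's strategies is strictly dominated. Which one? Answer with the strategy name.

Y

Z holds Row's payoff strictly below Y in every row: 1 < 3, 7 < 8.
So Y is strictly dominated for Column.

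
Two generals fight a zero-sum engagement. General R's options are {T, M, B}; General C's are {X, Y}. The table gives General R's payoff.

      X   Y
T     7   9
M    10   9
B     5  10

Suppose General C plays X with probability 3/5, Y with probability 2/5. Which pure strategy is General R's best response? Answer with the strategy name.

M

Expected payoff of T: (3/5)·7 + (2/5)·9 = 39/5.
Expected payoff of M: (3/5)·10 + (2/5)·9 = 48/5.
Expected payoff of B: (3/5)·5 + (2/5)·10 = 7.
The largest is 48/5, so General R's best response is M.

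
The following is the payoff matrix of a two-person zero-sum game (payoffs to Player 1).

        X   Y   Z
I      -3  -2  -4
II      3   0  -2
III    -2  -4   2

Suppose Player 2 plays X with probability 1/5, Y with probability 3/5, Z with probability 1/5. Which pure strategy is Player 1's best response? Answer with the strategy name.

II

Expected payoff of I: (1/5)·(-3) + (3/5)·(-2) + (1/5)·(-4) = -13/5.
Expected payoff of II: (1/5)·3 + (3/5)·0 + (1/5)·(-2) = 1/5.
Expected payoff of III: (1/5)·(-2) + (3/5)·(-4) + (1/5)·2 = -12/5.
The largest is 1/5, so Player 1's best response is II.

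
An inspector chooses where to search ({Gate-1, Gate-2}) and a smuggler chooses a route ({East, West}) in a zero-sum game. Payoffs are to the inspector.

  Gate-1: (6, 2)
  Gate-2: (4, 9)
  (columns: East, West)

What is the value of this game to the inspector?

46/9

Row minima: Gate-1 → 2, Gate-2 → 4; maximin = 4.
Column maxima: East → 6, West → 9; minimax = 6.
4 ≠ 6, so there is no saddle point; optimal play is mixed.
Let the inspector play Gate-1 with probability p. Expected payoff against East: 6p + 4(1−p) = 2p + 4; against West: 2p + 9(1−p) = −7p + 9.
Setting these equal: 2p + 4 = −7p + 9 ⇒ 9p = 5 ⇒ p = 5/9, and the value is (2)·(5/9) + 4 = 46/9.
For the smuggler: with q = P(East), equating Gate-1's and Gate-2's payoffs gives 4q + 2 = −5q + 9 ⇒ q = 7/9.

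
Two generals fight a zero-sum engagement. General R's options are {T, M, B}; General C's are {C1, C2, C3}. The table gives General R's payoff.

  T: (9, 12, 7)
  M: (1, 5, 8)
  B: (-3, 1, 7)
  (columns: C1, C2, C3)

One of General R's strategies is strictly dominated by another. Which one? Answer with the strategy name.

M gives a strictly higher payoff than B against every column: 1 > -3, 5 > 1, 8 > 7.
So B is strictly dominated and General R never plays it.

B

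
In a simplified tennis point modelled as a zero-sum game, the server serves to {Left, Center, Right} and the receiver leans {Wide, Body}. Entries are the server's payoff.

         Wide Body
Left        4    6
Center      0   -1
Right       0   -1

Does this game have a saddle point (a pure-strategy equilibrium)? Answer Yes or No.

Yes

Row minima: Left → 4, Center → -1, Right → -1; maximin = 4.
Column maxima: Wide → 4, Body → 6; minimax = 4.
maximin = minimax = 4, so a saddle point exists.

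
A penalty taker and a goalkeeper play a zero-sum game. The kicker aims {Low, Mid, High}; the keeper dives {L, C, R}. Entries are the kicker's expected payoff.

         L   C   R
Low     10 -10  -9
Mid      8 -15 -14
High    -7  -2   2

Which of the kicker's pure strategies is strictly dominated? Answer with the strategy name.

Low gives a strictly higher payoff than Mid against every column: 10 > 8, -10 > -15, -9 > -14.
So Mid is strictly dominated and the kicker never plays it.

Mid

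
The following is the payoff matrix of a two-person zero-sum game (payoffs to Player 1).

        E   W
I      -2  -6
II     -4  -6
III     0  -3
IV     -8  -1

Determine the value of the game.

Row minima: I → -6, II → -6, III → -3, IV → -8; maximin = -3.
Column maxima: E → 0, W → -1; minimax = -1.
-3 ≠ -1, so there is no saddle point; optimal play is mixed.
I is strictly dominated by III, so Player 1 never plays it.
II is strictly dominated by III, so Player 1 never plays it.
On the remaining 2×2 (III, IV vs E, W):
Let Player 1 play III with probability p. Expected payoff against E: 0p + (-8)(1−p) = 8p − 8; against W: (-3)p + (-1)(1−p) = −2p − 1.
Setting these equal: 8p − 8 = −2p − 1 ⇒ 10p = 7 ⇒ p = 7/10, and the value is (8)·(7/10) − 8 = -12/5.
For Player 2: with q = P(E), equating III's and IV's payoffs gives 3q − 3 = −7q − 1 ⇒ q = 1/5.

-12/5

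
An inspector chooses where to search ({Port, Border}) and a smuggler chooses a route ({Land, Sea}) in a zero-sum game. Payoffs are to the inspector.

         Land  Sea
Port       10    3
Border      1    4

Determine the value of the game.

Row minima: Port → 3, Border → 1; maximin = 3.
Column maxima: Land → 10, Sea → 4; minimax = 4.
3 ≠ 4, so there is no saddle point; optimal play is mixed.
Let the inspector play Port with probability p. Expected payoff against Land: 10p + 1(1−p) = 9p + 1; against Sea: 3p + 4(1−p) = −p + 4.
Setting these equal: 9p + 1 = −p + 4 ⇒ 10p = 3 ⇒ p = 3/10, and the value is (9)·(3/10) + 1 = 37/10.
For the smuggler: with q = P(Land), equating Port's and Border's payoffs gives 7q + 3 = −3q + 4 ⇒ q = 1/10.

37/10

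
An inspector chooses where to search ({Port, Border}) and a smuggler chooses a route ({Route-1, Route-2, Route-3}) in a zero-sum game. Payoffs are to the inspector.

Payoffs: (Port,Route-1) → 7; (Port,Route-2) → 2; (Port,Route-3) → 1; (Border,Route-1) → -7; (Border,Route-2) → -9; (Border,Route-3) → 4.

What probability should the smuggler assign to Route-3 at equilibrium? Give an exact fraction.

Row minima: Port → 1, Border → -9; maximin = 1.
Column maxima: Route-1 → 7, Route-2 → 2, Route-3 → 4; minimax = 2.
1 ≠ 2, so there is no saddle point; optimal play is mixed.
Route-1 is strictly dominated by Route-2 (it gives the inspector strictly more in every row), so the smuggler never plays it.
On the remaining 2×2 (Port, Border vs Route-2, Route-3):
Let the inspector play Port with probability p. Expected payoff against Route-2: 2p + (-9)(1−p) = 11p − 9; against Route-3: 1p + 4(1−p) = −3p + 4.
Setting these equal: 11p − 9 = −3p + 4 ⇒ 14p = 13 ⇒ p = 13/14, and the value is (11)·(13/14) − 9 = 17/14.
For the smuggler: with q = P(Route-2), equating Port's and Border's payoffs gives q + 1 = −13q + 4 ⇒ q = 3/14.

11/14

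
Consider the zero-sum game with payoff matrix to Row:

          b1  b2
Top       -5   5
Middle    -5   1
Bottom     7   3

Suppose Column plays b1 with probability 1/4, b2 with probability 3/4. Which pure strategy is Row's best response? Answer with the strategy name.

Expected payoff of Top: (1/4)·(-5) + (3/4)·5 = 5/2.
Expected payoff of Middle: (1/4)·(-5) + (3/4)·1 = -1/2.
Expected payoff of Bottom: (1/4)·7 + (3/4)·3 = 4.
The largest is 4, so Row's best response is Bottom.

Bottom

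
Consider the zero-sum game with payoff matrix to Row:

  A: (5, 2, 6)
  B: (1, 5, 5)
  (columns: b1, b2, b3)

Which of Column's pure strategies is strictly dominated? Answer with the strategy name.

b3

b1 holds Row's payoff strictly below b3 in every row: 5 < 6, 1 < 5.
So b3 is strictly dominated for Column.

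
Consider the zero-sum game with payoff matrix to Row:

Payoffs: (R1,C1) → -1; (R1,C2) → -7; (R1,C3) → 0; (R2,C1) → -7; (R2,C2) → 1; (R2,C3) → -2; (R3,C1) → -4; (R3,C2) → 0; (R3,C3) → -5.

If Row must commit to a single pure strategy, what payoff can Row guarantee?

Row minima: R1 → -7, R2 → -7, R3 → -5.
The best of these is -5.

-5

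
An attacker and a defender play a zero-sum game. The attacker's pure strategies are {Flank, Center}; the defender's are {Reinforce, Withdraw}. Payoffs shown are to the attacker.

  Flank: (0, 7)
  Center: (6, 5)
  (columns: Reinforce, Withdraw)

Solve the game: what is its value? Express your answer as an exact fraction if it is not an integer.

21/4

Row minima: Flank → 0, Center → 5; maximin = 5.
Column maxima: Reinforce → 6, Withdraw → 7; minimax = 6.
5 ≠ 6, so there is no saddle point; optimal play is mixed.
Let the attacker play Flank with probability p. Expected payoff against Reinforce: 0p + 6(1−p) = −6p + 6; against Withdraw: 7p + 5(1−p) = 2p + 5.
Setting these equal: −6p + 6 = 2p + 5 ⇒ −8p = -1 ⇒ p = 1/8, and the value is (-6)·(1/8) + 6 = 21/4.
For the defender: with q = P(Reinforce), equating Flank's and Center's payoffs gives −7q + 7 = q + 5 ⇒ q = 1/4.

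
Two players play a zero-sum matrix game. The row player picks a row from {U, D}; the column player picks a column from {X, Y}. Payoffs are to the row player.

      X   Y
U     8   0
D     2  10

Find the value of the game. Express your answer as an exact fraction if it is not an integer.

Row minima: U → 0, D → 2; maximin = 2.
Column maxima: X → 8, Y → 10; minimax = 8.
2 ≠ 8, so there is no saddle point; optimal play is mixed.
Let the row player play U with probability p. Expected payoff against X: 8p + 2(1−p) = 6p + 2; against Y: 0p + 10(1−p) = −10p + 10.
Setting these equal: 6p + 2 = −10p + 10 ⇒ 16p = 8 ⇒ p = 1/2, and the value is (6)·(1/2) + 2 = 5.
For the column player: with q = P(X), equating U's and D's payoffs gives 8q = −8q + 10 ⇒ q = 5/8.

5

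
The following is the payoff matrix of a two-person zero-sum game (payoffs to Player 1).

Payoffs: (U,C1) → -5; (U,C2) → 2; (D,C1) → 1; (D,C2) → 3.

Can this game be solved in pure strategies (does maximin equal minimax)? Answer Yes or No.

Row minima: U → -5, D → 1; maximin = 1.
Column maxima: C1 → 1, C2 → 3; minimax = 1.
maximin = minimax = 1, so a saddle point exists.

Yes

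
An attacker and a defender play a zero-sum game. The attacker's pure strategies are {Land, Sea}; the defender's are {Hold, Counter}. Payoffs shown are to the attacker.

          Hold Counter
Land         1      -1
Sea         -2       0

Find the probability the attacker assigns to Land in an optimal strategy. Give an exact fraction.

1/2

Row minima: Land → -1, Sea → -2; maximin = -1.
Column maxima: Hold → 1, Counter → 0; minimax = 0.
-1 ≠ 0, so there is no saddle point; optimal play is mixed.
Let the attacker play Land with probability p. Expected payoff against Hold: 1p + (-2)(1−p) = 3p − 2; against Counter: (-1)p + 0(1−p) = −p.
Setting these equal: 3p − 2 = −p ⇒ 4p = 2 ⇒ p = 1/2, and the value is (3)·(1/2) − 2 = -1/2.
For the defender: with q = P(Hold), equating Land's and Sea's payoffs gives 2q − 1 = −2q ⇒ q = 1/4.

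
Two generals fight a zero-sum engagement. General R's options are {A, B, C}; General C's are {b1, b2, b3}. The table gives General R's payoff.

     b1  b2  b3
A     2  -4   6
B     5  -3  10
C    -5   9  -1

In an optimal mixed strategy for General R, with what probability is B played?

Row minima: A → -4, B → -3, C → -5; maximin = -3.
Column maxima: b1 → 5, b2 → 9, b3 → 10; minimax = 5.
-3 ≠ 5, so there is no saddle point; optimal play is mixed.
A is strictly dominated by B, so General R never plays it.
b3 is strictly dominated by b1 (it gives General R strictly more in every row), so General C never plays it.
On the remaining 2×2 (B, C vs b1, b2):
Let General R play B with probability p. Expected payoff against b1: 5p + (-5)(1−p) = 10p − 5; against b2: (-3)p + 9(1−p) = −12p + 9.
Setting these equal: 10p − 5 = −12p + 9 ⇒ 22p = 14 ⇒ p = 7/11, and the value is (10)·(7/11) − 5 = 15/11.
For General C: with q = P(b1), equating B's and C's payoffs gives 8q − 3 = −14q + 9 ⇒ q = 6/11.

7/11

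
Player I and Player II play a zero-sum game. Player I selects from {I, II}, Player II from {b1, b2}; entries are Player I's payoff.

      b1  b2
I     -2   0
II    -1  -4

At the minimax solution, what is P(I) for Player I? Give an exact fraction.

3/5

Row minima: I → -2, II → -4; maximin = -2.
Column maxima: b1 → -1, b2 → 0; minimax = -1.
-2 ≠ -1, so there is no saddle point; optimal play is mixed.
Let Player I play I with probability p. Expected payoff against b1: (-2)p + (-1)(1−p) = −p − 1; against b2: 0p + (-4)(1−p) = 4p − 4.
Setting these equal: −p − 1 = 4p − 4 ⇒ −5p = -3 ⇒ p = 3/5, and the value is (-1)·(3/5) − 1 = -8/5.
For Player II: with q = P(b1), equating I's and II's payoffs gives −2q = 3q − 4 ⇒ q = 4/5.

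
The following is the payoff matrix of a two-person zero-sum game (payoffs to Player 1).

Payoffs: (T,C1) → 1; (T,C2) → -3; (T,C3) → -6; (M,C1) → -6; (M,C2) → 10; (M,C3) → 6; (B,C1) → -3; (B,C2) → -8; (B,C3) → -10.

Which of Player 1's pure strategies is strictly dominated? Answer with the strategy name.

B

T gives a strictly higher payoff than B against every column: 1 > -3, -3 > -8, -6 > -10.
So B is strictly dominated and Player 1 never plays it.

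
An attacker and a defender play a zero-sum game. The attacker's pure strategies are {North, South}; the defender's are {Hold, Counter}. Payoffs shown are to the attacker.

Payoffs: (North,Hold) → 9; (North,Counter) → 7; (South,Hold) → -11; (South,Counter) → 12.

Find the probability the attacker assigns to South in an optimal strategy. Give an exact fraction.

Row minima: North → 7, South → -11; maximin = 7.
Column maxima: Hold → 9, Counter → 12; minimax = 9.
7 ≠ 9, so there is no saddle point; optimal play is mixed.
Let the attacker play North with probability p. Expected payoff against Hold: 9p + (-11)(1−p) = 20p − 11; against Counter: 7p + 12(1−p) = −5p + 12.
Setting these equal: 20p − 11 = −5p + 12 ⇒ 25p = 23 ⇒ p = 23/25, and the value is (20)·(23/25) − 11 = 37/5.
For the defender: with q = P(Hold), equating North's and South's payoffs gives 2q + 7 = −23q + 12 ⇒ q = 1/5.

2/25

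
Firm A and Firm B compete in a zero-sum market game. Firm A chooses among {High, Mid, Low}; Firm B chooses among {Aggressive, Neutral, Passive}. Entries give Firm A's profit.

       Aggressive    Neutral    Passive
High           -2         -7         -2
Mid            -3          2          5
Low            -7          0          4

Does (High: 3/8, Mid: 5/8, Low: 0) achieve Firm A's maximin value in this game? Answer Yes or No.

No

Against Aggressive this mix gives (3/8)·(-2) + (5/8)·(-3) = -21/8.
Against Neutral this mix gives (3/8)·(-7) + (5/8)·2 = -11/8.
Against Passive this mix gives (3/8)·(-2) + (5/8)·5 = 19/8.
Firm B will play Aggressive, holding Firm A to -21/8. Shifting weight toward the row that does better against Aggressive would raise this floor (the equalizing mix achieves -5/2 against both Aggressive and Neutral), so the proposed strategy is not optimal.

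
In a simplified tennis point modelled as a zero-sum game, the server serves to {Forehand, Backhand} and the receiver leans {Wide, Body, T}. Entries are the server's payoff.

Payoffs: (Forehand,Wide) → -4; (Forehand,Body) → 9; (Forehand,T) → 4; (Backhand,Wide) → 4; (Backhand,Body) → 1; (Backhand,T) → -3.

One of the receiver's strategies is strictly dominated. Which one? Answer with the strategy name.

T holds the server's payoff strictly below Body in every row: 4 < 9, -3 < 1.
So Body is strictly dominated for the receiver.

Body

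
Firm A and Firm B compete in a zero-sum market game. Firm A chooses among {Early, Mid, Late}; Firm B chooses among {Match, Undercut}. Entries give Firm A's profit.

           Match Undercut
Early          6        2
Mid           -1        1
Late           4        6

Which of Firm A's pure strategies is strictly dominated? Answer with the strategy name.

Early gives a strictly higher payoff than Mid against every column: 6 > -1, 2 > 1.
So Mid is strictly dominated and Firm A never plays it.

Mid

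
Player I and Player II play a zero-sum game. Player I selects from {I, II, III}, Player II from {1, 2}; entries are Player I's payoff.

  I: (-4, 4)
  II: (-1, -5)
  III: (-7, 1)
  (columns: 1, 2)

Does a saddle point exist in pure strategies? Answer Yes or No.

No

Row minima: I → -4, II → -5, III → -7; maximin = -4.
Column maxima: 1 → -1, 2 → 4; minimax = -1.
-4 ≠ -1, so no pure-strategy equilibrium exists.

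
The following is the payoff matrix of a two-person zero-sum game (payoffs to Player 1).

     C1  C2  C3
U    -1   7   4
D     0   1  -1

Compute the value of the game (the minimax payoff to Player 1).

Row minima: U → -1, D → -1; maximin = -1.
Column maxima: C1 → 0, C2 → 7, C3 → 4; minimax = 0.
-1 ≠ 0, so there is no saddle point; optimal play is mixed.
C2 is strictly dominated by C1 (it gives Player 1 strictly more in every row), so Player 2 never plays it.
On the remaining 2×2 (U, D vs C1, C3):
Let Player 1 play U with probability p. Expected payoff against C1: (-1)p + 0(1−p) = −p; against C3: 4p + (-1)(1−p) = 5p − 1.
Setting these equal: −p = 5p − 1 ⇒ −6p = -1 ⇒ p = 1/6, and the value is (-1)·(1/6) = -1/6.
For Player 2: with q = P(C1), equating U's and D's payoffs gives −5q + 4 = q − 1 ⇒ q = 5/6.

-1/6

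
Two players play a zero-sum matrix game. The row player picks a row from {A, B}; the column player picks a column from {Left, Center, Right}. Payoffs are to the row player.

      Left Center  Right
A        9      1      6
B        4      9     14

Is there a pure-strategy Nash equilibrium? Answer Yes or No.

No

Row minima: A → 1, B → 4; maximin = 4.
Column maxima: Left → 9, Center → 9, Right → 14; minimax = 9.
4 ≠ 9, so no pure-strategy equilibrium exists.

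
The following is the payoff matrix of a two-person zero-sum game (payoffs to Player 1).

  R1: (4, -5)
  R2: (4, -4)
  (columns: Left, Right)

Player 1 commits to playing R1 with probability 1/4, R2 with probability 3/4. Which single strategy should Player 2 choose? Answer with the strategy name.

If Player 2 plays Left, Player 1's expected payoff is (1/4)·4 + (3/4)·4 = 4.
If Player 2 plays Right, Player 1's expected payoff is (1/4)·(-5) + (3/4)·(-4) = -17/4.
Player 2 minimizes Player 1's payoff; the smallest is -17/4, so the best response is Right.

Right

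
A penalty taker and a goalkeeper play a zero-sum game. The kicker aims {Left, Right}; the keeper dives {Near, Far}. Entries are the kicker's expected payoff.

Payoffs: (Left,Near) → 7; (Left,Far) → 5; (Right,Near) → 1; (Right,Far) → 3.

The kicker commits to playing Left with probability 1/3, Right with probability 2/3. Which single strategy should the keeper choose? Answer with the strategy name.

If the keeper plays Near, the kicker's expected payoff is (1/3)·7 + (2/3)·1 = 3.
If the keeper plays Far, the kicker's expected payoff is (1/3)·5 + (2/3)·3 = 11/3.
The keeper minimizes the kicker's payoff; the smallest is 3, so the best response is Near.

Near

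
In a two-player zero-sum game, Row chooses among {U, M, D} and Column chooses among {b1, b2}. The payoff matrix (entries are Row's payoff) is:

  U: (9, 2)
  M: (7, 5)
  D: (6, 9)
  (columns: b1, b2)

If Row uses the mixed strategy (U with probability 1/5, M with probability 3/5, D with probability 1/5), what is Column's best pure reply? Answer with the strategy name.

b2

If Column plays b1, Row's expected payoff is (1/5)·9 + (3/5)·7 + (1/5)·6 = 36/5.
If Column plays b2, Row's expected payoff is (1/5)·2 + (3/5)·5 + (1/5)·9 = 26/5.
Column minimizes Row's payoff; the smallest is 26/5, so the best response is b2.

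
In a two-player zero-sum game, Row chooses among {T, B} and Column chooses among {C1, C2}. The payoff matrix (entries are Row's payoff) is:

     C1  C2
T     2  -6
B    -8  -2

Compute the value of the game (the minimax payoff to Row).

Row minima: T → -6, B → -8; maximin = -6.
Column maxima: C1 → 2, C2 → -2; minimax = -2.
-6 ≠ -2, so there is no saddle point; optimal play is mixed.
Let Row play T with probability p. Expected payoff against C1: 2p + (-8)(1−p) = 10p − 8; against C2: (-6)p + (-2)(1−p) = −4p − 2.
Setting these equal: 10p − 8 = −4p − 2 ⇒ 14p = 6 ⇒ p = 3/7, and the value is (10)·(3/7) − 8 = -26/7.
For Column: with q = P(C1), equating T's and B's payoffs gives 8q − 6 = −6q − 2 ⇒ q = 2/7.

-26/7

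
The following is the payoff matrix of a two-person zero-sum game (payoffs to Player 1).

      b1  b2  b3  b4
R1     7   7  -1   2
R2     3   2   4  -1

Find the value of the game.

7/8

Row minima: R1 → -1, R2 → -1; maximin = -1.
Column maxima: b1 → 7, b2 → 7, b3 → 4, b4 → 2; minimax = 2.
-1 ≠ 2, so there is no saddle point; optimal play is mixed.
b1 is strictly dominated by b4 (it gives Player 1 strictly more in every row), so Player 2 never plays it.
b2 is strictly dominated by b4 (it gives Player 1 strictly more in every row), so Player 2 never plays it.
On the remaining 2×2 (R1, R2 vs b3, b4):
Let Player 1 play R1 with probability p. Expected payoff against b3: (-1)p + 4(1−p) = −5p + 4; against b4: 2p + (-1)(1−p) = 3p − 1.
Setting these equal: −5p + 4 = 3p − 1 ⇒ −8p = -5 ⇒ p = 5/8, and the value is (-5)·(5/8) + 4 = 7/8.
For Player 2: with q = P(b3), equating R1's and R2's payoffs gives −3q + 2 = 5q − 1 ⇒ q = 3/8.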